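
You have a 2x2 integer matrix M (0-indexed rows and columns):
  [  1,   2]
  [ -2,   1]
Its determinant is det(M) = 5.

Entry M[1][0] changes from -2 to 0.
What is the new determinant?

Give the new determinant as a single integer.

Answer: 1

Derivation:
det is linear in row 1: changing M[1][0] by delta changes det by delta * cofactor(1,0).
Cofactor C_10 = (-1)^(1+0) * minor(1,0) = -2
Entry delta = 0 - -2 = 2
Det delta = 2 * -2 = -4
New det = 5 + -4 = 1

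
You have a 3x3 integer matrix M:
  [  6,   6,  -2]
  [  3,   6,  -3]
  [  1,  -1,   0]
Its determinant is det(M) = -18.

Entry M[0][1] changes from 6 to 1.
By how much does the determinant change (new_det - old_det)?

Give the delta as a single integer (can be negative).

Cofactor C_01 = -3
Entry delta = 1 - 6 = -5
Det delta = entry_delta * cofactor = -5 * -3 = 15

Answer: 15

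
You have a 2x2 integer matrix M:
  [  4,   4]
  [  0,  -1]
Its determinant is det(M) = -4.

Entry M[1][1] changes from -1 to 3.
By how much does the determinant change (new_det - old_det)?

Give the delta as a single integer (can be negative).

Answer: 16

Derivation:
Cofactor C_11 = 4
Entry delta = 3 - -1 = 4
Det delta = entry_delta * cofactor = 4 * 4 = 16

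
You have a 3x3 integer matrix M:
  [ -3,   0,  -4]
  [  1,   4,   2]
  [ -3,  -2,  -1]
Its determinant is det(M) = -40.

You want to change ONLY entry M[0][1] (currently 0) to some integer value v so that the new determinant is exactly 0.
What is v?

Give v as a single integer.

Answer: -8

Derivation:
det is linear in entry M[0][1]: det = old_det + (v - 0) * C_01
Cofactor C_01 = -5
Want det = 0: -40 + (v - 0) * -5 = 0
  (v - 0) = 40 / -5 = -8
  v = 0 + (-8) = -8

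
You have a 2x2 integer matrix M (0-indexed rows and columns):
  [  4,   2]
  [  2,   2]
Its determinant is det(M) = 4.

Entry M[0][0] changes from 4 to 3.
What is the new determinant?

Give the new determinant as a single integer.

det is linear in row 0: changing M[0][0] by delta changes det by delta * cofactor(0,0).
Cofactor C_00 = (-1)^(0+0) * minor(0,0) = 2
Entry delta = 3 - 4 = -1
Det delta = -1 * 2 = -2
New det = 4 + -2 = 2

Answer: 2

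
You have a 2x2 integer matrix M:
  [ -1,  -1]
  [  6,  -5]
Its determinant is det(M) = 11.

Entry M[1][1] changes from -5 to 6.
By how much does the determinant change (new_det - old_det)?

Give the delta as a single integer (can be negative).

Answer: -11

Derivation:
Cofactor C_11 = -1
Entry delta = 6 - -5 = 11
Det delta = entry_delta * cofactor = 11 * -1 = -11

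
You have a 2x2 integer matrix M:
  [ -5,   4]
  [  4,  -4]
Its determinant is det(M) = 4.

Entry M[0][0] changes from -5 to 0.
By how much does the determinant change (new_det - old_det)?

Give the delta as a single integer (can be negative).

Cofactor C_00 = -4
Entry delta = 0 - -5 = 5
Det delta = entry_delta * cofactor = 5 * -4 = -20

Answer: -20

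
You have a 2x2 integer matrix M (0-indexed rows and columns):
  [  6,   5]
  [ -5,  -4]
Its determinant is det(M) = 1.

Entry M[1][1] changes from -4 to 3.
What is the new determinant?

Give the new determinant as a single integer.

det is linear in row 1: changing M[1][1] by delta changes det by delta * cofactor(1,1).
Cofactor C_11 = (-1)^(1+1) * minor(1,1) = 6
Entry delta = 3 - -4 = 7
Det delta = 7 * 6 = 42
New det = 1 + 42 = 43

Answer: 43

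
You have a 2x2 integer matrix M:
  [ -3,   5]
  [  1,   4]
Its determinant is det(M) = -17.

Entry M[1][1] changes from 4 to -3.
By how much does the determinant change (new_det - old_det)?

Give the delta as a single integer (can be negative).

Cofactor C_11 = -3
Entry delta = -3 - 4 = -7
Det delta = entry_delta * cofactor = -7 * -3 = 21

Answer: 21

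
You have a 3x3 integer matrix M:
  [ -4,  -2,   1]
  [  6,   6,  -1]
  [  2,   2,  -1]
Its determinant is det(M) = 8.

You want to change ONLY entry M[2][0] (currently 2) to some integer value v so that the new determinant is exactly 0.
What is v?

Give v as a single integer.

det is linear in entry M[2][0]: det = old_det + (v - 2) * C_20
Cofactor C_20 = -4
Want det = 0: 8 + (v - 2) * -4 = 0
  (v - 2) = -8 / -4 = 2
  v = 2 + (2) = 4

Answer: 4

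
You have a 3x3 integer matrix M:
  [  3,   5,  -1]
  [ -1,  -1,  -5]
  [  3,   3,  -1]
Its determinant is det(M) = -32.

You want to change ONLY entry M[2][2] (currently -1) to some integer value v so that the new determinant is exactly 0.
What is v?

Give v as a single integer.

det is linear in entry M[2][2]: det = old_det + (v - -1) * C_22
Cofactor C_22 = 2
Want det = 0: -32 + (v - -1) * 2 = 0
  (v - -1) = 32 / 2 = 16
  v = -1 + (16) = 15

Answer: 15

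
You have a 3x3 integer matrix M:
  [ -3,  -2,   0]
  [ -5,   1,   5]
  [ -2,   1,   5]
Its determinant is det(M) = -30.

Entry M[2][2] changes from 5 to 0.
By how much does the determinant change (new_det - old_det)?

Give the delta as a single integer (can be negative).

Answer: 65

Derivation:
Cofactor C_22 = -13
Entry delta = 0 - 5 = -5
Det delta = entry_delta * cofactor = -5 * -13 = 65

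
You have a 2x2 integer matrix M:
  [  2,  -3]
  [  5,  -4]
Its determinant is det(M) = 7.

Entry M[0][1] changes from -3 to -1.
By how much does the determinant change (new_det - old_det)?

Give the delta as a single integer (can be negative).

Cofactor C_01 = -5
Entry delta = -1 - -3 = 2
Det delta = entry_delta * cofactor = 2 * -5 = -10

Answer: -10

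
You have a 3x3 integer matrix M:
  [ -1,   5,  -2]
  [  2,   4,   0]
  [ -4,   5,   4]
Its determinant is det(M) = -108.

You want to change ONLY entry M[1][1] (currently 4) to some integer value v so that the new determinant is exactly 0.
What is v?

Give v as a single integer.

Answer: -5

Derivation:
det is linear in entry M[1][1]: det = old_det + (v - 4) * C_11
Cofactor C_11 = -12
Want det = 0: -108 + (v - 4) * -12 = 0
  (v - 4) = 108 / -12 = -9
  v = 4 + (-9) = -5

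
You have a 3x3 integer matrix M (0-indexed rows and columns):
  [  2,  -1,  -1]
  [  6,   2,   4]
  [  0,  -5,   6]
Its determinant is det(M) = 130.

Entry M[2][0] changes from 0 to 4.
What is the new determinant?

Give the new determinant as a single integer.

Answer: 122

Derivation:
det is linear in row 2: changing M[2][0] by delta changes det by delta * cofactor(2,0).
Cofactor C_20 = (-1)^(2+0) * minor(2,0) = -2
Entry delta = 4 - 0 = 4
Det delta = 4 * -2 = -8
New det = 130 + -8 = 122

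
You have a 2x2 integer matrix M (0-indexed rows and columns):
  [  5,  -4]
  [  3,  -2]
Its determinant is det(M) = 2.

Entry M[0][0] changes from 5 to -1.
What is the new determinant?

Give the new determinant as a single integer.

Answer: 14

Derivation:
det is linear in row 0: changing M[0][0] by delta changes det by delta * cofactor(0,0).
Cofactor C_00 = (-1)^(0+0) * minor(0,0) = -2
Entry delta = -1 - 5 = -6
Det delta = -6 * -2 = 12
New det = 2 + 12 = 14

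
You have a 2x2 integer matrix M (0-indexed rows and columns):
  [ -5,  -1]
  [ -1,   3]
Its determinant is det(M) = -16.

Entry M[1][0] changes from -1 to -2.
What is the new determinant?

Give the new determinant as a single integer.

det is linear in row 1: changing M[1][0] by delta changes det by delta * cofactor(1,0).
Cofactor C_10 = (-1)^(1+0) * minor(1,0) = 1
Entry delta = -2 - -1 = -1
Det delta = -1 * 1 = -1
New det = -16 + -1 = -17

Answer: -17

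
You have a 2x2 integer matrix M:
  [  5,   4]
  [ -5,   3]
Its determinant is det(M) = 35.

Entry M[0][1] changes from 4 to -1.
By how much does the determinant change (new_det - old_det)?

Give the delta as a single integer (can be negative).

Cofactor C_01 = 5
Entry delta = -1 - 4 = -5
Det delta = entry_delta * cofactor = -5 * 5 = -25

Answer: -25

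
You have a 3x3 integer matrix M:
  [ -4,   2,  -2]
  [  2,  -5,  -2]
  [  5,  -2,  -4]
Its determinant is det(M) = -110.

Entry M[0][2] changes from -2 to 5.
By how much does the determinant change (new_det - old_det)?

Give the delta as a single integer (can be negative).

Answer: 147

Derivation:
Cofactor C_02 = 21
Entry delta = 5 - -2 = 7
Det delta = entry_delta * cofactor = 7 * 21 = 147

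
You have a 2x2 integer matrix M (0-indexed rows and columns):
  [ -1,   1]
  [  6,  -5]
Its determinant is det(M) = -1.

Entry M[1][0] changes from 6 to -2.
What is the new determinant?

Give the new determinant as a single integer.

det is linear in row 1: changing M[1][0] by delta changes det by delta * cofactor(1,0).
Cofactor C_10 = (-1)^(1+0) * minor(1,0) = -1
Entry delta = -2 - 6 = -8
Det delta = -8 * -1 = 8
New det = -1 + 8 = 7

Answer: 7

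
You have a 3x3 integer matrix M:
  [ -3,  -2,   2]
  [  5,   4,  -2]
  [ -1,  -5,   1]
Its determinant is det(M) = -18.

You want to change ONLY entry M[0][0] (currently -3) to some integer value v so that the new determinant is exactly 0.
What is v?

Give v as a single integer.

det is linear in entry M[0][0]: det = old_det + (v - -3) * C_00
Cofactor C_00 = -6
Want det = 0: -18 + (v - -3) * -6 = 0
  (v - -3) = 18 / -6 = -3
  v = -3 + (-3) = -6

Answer: -6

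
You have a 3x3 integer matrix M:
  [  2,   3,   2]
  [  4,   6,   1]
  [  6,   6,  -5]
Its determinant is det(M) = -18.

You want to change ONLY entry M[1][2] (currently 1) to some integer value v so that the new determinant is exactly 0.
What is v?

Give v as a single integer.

det is linear in entry M[1][2]: det = old_det + (v - 1) * C_12
Cofactor C_12 = 6
Want det = 0: -18 + (v - 1) * 6 = 0
  (v - 1) = 18 / 6 = 3
  v = 1 + (3) = 4

Answer: 4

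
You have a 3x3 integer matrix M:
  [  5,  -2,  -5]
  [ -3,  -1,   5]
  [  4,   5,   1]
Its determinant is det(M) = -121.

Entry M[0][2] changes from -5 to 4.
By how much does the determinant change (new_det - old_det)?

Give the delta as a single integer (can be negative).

Cofactor C_02 = -11
Entry delta = 4 - -5 = 9
Det delta = entry_delta * cofactor = 9 * -11 = -99

Answer: -99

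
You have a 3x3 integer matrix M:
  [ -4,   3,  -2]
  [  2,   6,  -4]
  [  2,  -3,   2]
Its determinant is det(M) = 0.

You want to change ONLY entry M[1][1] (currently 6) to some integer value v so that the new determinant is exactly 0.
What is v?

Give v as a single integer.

det is linear in entry M[1][1]: det = old_det + (v - 6) * C_11
Cofactor C_11 = -4
Want det = 0: 0 + (v - 6) * -4 = 0
  (v - 6) = 0 / -4 = 0
  v = 6 + (0) = 6

Answer: 6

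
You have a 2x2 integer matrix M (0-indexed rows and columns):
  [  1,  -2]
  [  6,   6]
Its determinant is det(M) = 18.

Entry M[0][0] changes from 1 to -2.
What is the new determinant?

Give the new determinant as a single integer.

Answer: 0

Derivation:
det is linear in row 0: changing M[0][0] by delta changes det by delta * cofactor(0,0).
Cofactor C_00 = (-1)^(0+0) * minor(0,0) = 6
Entry delta = -2 - 1 = -3
Det delta = -3 * 6 = -18
New det = 18 + -18 = 0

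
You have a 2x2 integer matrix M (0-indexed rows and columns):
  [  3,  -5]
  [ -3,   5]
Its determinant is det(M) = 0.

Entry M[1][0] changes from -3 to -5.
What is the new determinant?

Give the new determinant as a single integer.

det is linear in row 1: changing M[1][0] by delta changes det by delta * cofactor(1,0).
Cofactor C_10 = (-1)^(1+0) * minor(1,0) = 5
Entry delta = -5 - -3 = -2
Det delta = -2 * 5 = -10
New det = 0 + -10 = -10

Answer: -10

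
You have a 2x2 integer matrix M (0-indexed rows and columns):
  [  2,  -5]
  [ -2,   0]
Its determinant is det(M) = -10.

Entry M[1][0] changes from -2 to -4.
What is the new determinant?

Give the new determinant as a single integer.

det is linear in row 1: changing M[1][0] by delta changes det by delta * cofactor(1,0).
Cofactor C_10 = (-1)^(1+0) * minor(1,0) = 5
Entry delta = -4 - -2 = -2
Det delta = -2 * 5 = -10
New det = -10 + -10 = -20

Answer: -20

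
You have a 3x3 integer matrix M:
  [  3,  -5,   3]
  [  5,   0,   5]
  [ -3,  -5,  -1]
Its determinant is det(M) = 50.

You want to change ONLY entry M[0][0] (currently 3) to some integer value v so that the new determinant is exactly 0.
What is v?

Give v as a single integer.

det is linear in entry M[0][0]: det = old_det + (v - 3) * C_00
Cofactor C_00 = 25
Want det = 0: 50 + (v - 3) * 25 = 0
  (v - 3) = -50 / 25 = -2
  v = 3 + (-2) = 1

Answer: 1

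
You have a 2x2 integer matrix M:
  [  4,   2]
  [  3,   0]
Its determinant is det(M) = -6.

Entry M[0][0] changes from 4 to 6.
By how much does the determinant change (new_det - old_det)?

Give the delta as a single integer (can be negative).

Cofactor C_00 = 0
Entry delta = 6 - 4 = 2
Det delta = entry_delta * cofactor = 2 * 0 = 0

Answer: 0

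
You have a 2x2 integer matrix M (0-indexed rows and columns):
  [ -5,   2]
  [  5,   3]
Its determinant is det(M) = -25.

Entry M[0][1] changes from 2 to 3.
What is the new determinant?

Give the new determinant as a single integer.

Answer: -30

Derivation:
det is linear in row 0: changing M[0][1] by delta changes det by delta * cofactor(0,1).
Cofactor C_01 = (-1)^(0+1) * minor(0,1) = -5
Entry delta = 3 - 2 = 1
Det delta = 1 * -5 = -5
New det = -25 + -5 = -30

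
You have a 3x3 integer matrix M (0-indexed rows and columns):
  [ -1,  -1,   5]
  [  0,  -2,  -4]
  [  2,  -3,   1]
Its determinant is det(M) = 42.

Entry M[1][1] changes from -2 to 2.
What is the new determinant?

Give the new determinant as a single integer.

Answer: -2

Derivation:
det is linear in row 1: changing M[1][1] by delta changes det by delta * cofactor(1,1).
Cofactor C_11 = (-1)^(1+1) * minor(1,1) = -11
Entry delta = 2 - -2 = 4
Det delta = 4 * -11 = -44
New det = 42 + -44 = -2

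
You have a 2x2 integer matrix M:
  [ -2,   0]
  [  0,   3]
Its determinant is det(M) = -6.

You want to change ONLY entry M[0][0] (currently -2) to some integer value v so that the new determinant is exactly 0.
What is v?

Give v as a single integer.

Answer: 0

Derivation:
det is linear in entry M[0][0]: det = old_det + (v - -2) * C_00
Cofactor C_00 = 3
Want det = 0: -6 + (v - -2) * 3 = 0
  (v - -2) = 6 / 3 = 2
  v = -2 + (2) = 0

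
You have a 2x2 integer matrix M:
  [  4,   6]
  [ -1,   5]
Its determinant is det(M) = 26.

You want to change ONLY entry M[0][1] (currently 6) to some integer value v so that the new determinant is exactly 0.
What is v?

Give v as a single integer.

det is linear in entry M[0][1]: det = old_det + (v - 6) * C_01
Cofactor C_01 = 1
Want det = 0: 26 + (v - 6) * 1 = 0
  (v - 6) = -26 / 1 = -26
  v = 6 + (-26) = -20

Answer: -20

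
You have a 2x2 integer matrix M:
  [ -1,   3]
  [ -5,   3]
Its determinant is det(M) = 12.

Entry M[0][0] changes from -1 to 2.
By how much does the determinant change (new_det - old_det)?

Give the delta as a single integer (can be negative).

Cofactor C_00 = 3
Entry delta = 2 - -1 = 3
Det delta = entry_delta * cofactor = 3 * 3 = 9

Answer: 9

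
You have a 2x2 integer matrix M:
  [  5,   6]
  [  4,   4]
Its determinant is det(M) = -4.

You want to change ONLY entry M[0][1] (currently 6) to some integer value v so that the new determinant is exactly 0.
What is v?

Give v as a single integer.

Answer: 5

Derivation:
det is linear in entry M[0][1]: det = old_det + (v - 6) * C_01
Cofactor C_01 = -4
Want det = 0: -4 + (v - 6) * -4 = 0
  (v - 6) = 4 / -4 = -1
  v = 6 + (-1) = 5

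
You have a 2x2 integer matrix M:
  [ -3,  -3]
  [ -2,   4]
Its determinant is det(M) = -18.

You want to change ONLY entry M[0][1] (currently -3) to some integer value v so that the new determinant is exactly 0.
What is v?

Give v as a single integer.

det is linear in entry M[0][1]: det = old_det + (v - -3) * C_01
Cofactor C_01 = 2
Want det = 0: -18 + (v - -3) * 2 = 0
  (v - -3) = 18 / 2 = 9
  v = -3 + (9) = 6

Answer: 6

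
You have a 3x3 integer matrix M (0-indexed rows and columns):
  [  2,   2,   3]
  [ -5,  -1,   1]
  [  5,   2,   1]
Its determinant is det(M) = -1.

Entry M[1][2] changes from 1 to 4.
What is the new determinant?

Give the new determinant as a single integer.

Answer: 17

Derivation:
det is linear in row 1: changing M[1][2] by delta changes det by delta * cofactor(1,2).
Cofactor C_12 = (-1)^(1+2) * minor(1,2) = 6
Entry delta = 4 - 1 = 3
Det delta = 3 * 6 = 18
New det = -1 + 18 = 17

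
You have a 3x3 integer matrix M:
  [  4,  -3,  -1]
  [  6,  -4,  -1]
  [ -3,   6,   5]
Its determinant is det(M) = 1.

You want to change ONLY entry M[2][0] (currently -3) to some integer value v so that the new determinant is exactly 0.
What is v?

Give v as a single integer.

Answer: -2

Derivation:
det is linear in entry M[2][0]: det = old_det + (v - -3) * C_20
Cofactor C_20 = -1
Want det = 0: 1 + (v - -3) * -1 = 0
  (v - -3) = -1 / -1 = 1
  v = -3 + (1) = -2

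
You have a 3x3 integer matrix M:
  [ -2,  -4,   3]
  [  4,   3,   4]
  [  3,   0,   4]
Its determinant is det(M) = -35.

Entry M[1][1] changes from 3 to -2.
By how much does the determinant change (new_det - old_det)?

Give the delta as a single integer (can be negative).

Cofactor C_11 = -17
Entry delta = -2 - 3 = -5
Det delta = entry_delta * cofactor = -5 * -17 = 85

Answer: 85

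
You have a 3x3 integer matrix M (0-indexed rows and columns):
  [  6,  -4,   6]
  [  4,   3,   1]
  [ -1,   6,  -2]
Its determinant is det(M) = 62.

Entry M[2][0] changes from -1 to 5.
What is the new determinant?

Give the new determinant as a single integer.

det is linear in row 2: changing M[2][0] by delta changes det by delta * cofactor(2,0).
Cofactor C_20 = (-1)^(2+0) * minor(2,0) = -22
Entry delta = 5 - -1 = 6
Det delta = 6 * -22 = -132
New det = 62 + -132 = -70

Answer: -70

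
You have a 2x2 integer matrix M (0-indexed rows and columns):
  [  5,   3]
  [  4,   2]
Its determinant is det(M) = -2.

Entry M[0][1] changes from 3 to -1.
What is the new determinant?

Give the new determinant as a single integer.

det is linear in row 0: changing M[0][1] by delta changes det by delta * cofactor(0,1).
Cofactor C_01 = (-1)^(0+1) * minor(0,1) = -4
Entry delta = -1 - 3 = -4
Det delta = -4 * -4 = 16
New det = -2 + 16 = 14

Answer: 14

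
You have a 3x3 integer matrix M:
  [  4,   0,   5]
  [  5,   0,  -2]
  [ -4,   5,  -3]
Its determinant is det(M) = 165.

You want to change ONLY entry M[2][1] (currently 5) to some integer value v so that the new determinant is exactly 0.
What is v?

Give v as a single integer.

det is linear in entry M[2][1]: det = old_det + (v - 5) * C_21
Cofactor C_21 = 33
Want det = 0: 165 + (v - 5) * 33 = 0
  (v - 5) = -165 / 33 = -5
  v = 5 + (-5) = 0

Answer: 0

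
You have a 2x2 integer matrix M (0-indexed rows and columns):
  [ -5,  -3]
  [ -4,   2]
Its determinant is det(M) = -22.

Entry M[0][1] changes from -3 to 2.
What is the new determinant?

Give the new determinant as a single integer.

det is linear in row 0: changing M[0][1] by delta changes det by delta * cofactor(0,1).
Cofactor C_01 = (-1)^(0+1) * minor(0,1) = 4
Entry delta = 2 - -3 = 5
Det delta = 5 * 4 = 20
New det = -22 + 20 = -2

Answer: -2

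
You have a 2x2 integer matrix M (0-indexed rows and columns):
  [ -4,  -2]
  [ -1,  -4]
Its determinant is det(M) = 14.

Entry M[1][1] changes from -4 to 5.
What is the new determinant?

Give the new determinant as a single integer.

det is linear in row 1: changing M[1][1] by delta changes det by delta * cofactor(1,1).
Cofactor C_11 = (-1)^(1+1) * minor(1,1) = -4
Entry delta = 5 - -4 = 9
Det delta = 9 * -4 = -36
New det = 14 + -36 = -22

Answer: -22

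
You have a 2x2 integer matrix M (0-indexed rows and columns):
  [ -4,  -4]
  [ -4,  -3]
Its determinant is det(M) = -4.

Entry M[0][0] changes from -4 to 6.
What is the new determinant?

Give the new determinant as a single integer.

det is linear in row 0: changing M[0][0] by delta changes det by delta * cofactor(0,0).
Cofactor C_00 = (-1)^(0+0) * minor(0,0) = -3
Entry delta = 6 - -4 = 10
Det delta = 10 * -3 = -30
New det = -4 + -30 = -34

Answer: -34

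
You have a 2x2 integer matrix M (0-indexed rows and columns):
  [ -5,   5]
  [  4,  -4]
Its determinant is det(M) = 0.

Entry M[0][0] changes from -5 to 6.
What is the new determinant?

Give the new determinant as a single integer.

Answer: -44

Derivation:
det is linear in row 0: changing M[0][0] by delta changes det by delta * cofactor(0,0).
Cofactor C_00 = (-1)^(0+0) * minor(0,0) = -4
Entry delta = 6 - -5 = 11
Det delta = 11 * -4 = -44
New det = 0 + -44 = -44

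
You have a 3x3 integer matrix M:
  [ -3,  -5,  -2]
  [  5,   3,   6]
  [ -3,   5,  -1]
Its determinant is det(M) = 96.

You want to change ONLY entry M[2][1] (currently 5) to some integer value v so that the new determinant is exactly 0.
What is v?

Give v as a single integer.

det is linear in entry M[2][1]: det = old_det + (v - 5) * C_21
Cofactor C_21 = 8
Want det = 0: 96 + (v - 5) * 8 = 0
  (v - 5) = -96 / 8 = -12
  v = 5 + (-12) = -7

Answer: -7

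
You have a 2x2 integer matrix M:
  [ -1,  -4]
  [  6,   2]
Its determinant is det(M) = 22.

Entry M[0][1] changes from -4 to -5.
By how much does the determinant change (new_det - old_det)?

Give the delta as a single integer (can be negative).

Cofactor C_01 = -6
Entry delta = -5 - -4 = -1
Det delta = entry_delta * cofactor = -1 * -6 = 6

Answer: 6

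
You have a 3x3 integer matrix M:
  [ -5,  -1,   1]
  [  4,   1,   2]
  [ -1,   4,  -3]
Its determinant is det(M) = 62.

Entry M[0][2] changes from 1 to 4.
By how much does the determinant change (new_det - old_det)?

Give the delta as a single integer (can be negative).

Answer: 51

Derivation:
Cofactor C_02 = 17
Entry delta = 4 - 1 = 3
Det delta = entry_delta * cofactor = 3 * 17 = 51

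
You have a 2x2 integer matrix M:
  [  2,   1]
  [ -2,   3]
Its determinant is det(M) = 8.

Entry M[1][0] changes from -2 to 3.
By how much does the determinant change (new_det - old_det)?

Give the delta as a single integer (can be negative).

Answer: -5

Derivation:
Cofactor C_10 = -1
Entry delta = 3 - -2 = 5
Det delta = entry_delta * cofactor = 5 * -1 = -5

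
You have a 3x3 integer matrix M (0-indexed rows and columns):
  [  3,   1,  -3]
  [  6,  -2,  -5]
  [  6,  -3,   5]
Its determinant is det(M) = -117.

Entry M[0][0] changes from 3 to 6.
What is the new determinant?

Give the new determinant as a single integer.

det is linear in row 0: changing M[0][0] by delta changes det by delta * cofactor(0,0).
Cofactor C_00 = (-1)^(0+0) * minor(0,0) = -25
Entry delta = 6 - 3 = 3
Det delta = 3 * -25 = -75
New det = -117 + -75 = -192

Answer: -192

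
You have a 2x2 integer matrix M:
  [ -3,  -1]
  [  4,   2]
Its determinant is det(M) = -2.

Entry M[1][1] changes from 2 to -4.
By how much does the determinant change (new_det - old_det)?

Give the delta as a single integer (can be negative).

Cofactor C_11 = -3
Entry delta = -4 - 2 = -6
Det delta = entry_delta * cofactor = -6 * -3 = 18

Answer: 18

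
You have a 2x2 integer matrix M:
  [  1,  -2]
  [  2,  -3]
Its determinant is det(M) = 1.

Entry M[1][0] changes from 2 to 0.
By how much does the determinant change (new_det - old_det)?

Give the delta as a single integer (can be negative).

Answer: -4

Derivation:
Cofactor C_10 = 2
Entry delta = 0 - 2 = -2
Det delta = entry_delta * cofactor = -2 * 2 = -4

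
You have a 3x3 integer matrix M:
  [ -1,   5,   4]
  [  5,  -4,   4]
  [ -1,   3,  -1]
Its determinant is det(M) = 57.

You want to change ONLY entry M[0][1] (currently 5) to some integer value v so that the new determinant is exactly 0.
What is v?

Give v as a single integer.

Answer: -52

Derivation:
det is linear in entry M[0][1]: det = old_det + (v - 5) * C_01
Cofactor C_01 = 1
Want det = 0: 57 + (v - 5) * 1 = 0
  (v - 5) = -57 / 1 = -57
  v = 5 + (-57) = -52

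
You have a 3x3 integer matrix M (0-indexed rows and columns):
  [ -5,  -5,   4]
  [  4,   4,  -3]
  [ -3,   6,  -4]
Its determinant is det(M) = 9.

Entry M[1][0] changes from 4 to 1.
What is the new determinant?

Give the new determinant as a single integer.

Answer: -3

Derivation:
det is linear in row 1: changing M[1][0] by delta changes det by delta * cofactor(1,0).
Cofactor C_10 = (-1)^(1+0) * minor(1,0) = 4
Entry delta = 1 - 4 = -3
Det delta = -3 * 4 = -12
New det = 9 + -12 = -3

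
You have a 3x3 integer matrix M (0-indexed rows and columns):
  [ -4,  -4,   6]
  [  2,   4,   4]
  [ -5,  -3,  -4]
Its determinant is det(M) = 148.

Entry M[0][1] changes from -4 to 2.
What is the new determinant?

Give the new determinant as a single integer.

Answer: 76

Derivation:
det is linear in row 0: changing M[0][1] by delta changes det by delta * cofactor(0,1).
Cofactor C_01 = (-1)^(0+1) * minor(0,1) = -12
Entry delta = 2 - -4 = 6
Det delta = 6 * -12 = -72
New det = 148 + -72 = 76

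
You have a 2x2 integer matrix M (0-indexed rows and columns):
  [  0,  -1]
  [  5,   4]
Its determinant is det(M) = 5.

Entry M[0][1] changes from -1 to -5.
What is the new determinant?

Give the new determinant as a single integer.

Answer: 25

Derivation:
det is linear in row 0: changing M[0][1] by delta changes det by delta * cofactor(0,1).
Cofactor C_01 = (-1)^(0+1) * minor(0,1) = -5
Entry delta = -5 - -1 = -4
Det delta = -4 * -5 = 20
New det = 5 + 20 = 25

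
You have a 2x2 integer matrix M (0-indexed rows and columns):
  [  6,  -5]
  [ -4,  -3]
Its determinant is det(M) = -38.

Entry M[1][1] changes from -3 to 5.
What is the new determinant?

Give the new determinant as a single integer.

Answer: 10

Derivation:
det is linear in row 1: changing M[1][1] by delta changes det by delta * cofactor(1,1).
Cofactor C_11 = (-1)^(1+1) * minor(1,1) = 6
Entry delta = 5 - -3 = 8
Det delta = 8 * 6 = 48
New det = -38 + 48 = 10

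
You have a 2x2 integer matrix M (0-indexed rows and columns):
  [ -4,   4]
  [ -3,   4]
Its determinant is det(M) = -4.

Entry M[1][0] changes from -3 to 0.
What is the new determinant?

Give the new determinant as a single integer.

det is linear in row 1: changing M[1][0] by delta changes det by delta * cofactor(1,0).
Cofactor C_10 = (-1)^(1+0) * minor(1,0) = -4
Entry delta = 0 - -3 = 3
Det delta = 3 * -4 = -12
New det = -4 + -12 = -16

Answer: -16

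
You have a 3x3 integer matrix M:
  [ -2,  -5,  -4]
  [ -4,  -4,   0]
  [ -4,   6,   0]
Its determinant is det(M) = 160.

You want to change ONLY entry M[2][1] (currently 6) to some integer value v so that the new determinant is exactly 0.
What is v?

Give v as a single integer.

det is linear in entry M[2][1]: det = old_det + (v - 6) * C_21
Cofactor C_21 = 16
Want det = 0: 160 + (v - 6) * 16 = 0
  (v - 6) = -160 / 16 = -10
  v = 6 + (-10) = -4

Answer: -4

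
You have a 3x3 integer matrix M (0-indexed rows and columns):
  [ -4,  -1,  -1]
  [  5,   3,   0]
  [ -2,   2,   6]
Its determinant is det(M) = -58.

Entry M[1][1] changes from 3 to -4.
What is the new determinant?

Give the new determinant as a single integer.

Answer: 124

Derivation:
det is linear in row 1: changing M[1][1] by delta changes det by delta * cofactor(1,1).
Cofactor C_11 = (-1)^(1+1) * minor(1,1) = -26
Entry delta = -4 - 3 = -7
Det delta = -7 * -26 = 182
New det = -58 + 182 = 124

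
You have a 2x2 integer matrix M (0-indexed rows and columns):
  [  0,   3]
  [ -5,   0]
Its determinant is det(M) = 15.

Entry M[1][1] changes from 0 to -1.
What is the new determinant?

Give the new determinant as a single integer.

det is linear in row 1: changing M[1][1] by delta changes det by delta * cofactor(1,1).
Cofactor C_11 = (-1)^(1+1) * minor(1,1) = 0
Entry delta = -1 - 0 = -1
Det delta = -1 * 0 = 0
New det = 15 + 0 = 15

Answer: 15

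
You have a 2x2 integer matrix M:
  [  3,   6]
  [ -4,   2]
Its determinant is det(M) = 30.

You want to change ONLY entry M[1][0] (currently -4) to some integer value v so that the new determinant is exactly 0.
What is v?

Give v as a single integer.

Answer: 1

Derivation:
det is linear in entry M[1][0]: det = old_det + (v - -4) * C_10
Cofactor C_10 = -6
Want det = 0: 30 + (v - -4) * -6 = 0
  (v - -4) = -30 / -6 = 5
  v = -4 + (5) = 1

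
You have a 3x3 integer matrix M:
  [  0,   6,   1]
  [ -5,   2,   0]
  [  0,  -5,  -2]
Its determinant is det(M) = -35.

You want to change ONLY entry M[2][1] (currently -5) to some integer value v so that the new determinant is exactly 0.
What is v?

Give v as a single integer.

Answer: -12

Derivation:
det is linear in entry M[2][1]: det = old_det + (v - -5) * C_21
Cofactor C_21 = -5
Want det = 0: -35 + (v - -5) * -5 = 0
  (v - -5) = 35 / -5 = -7
  v = -5 + (-7) = -12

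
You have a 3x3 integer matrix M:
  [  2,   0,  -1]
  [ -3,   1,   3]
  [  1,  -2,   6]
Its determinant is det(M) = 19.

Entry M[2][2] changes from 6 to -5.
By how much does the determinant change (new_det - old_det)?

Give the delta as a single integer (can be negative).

Answer: -22

Derivation:
Cofactor C_22 = 2
Entry delta = -5 - 6 = -11
Det delta = entry_delta * cofactor = -11 * 2 = -22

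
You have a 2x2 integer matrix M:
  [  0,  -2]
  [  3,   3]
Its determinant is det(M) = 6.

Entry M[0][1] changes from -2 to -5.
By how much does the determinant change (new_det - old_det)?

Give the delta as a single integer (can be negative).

Cofactor C_01 = -3
Entry delta = -5 - -2 = -3
Det delta = entry_delta * cofactor = -3 * -3 = 9

Answer: 9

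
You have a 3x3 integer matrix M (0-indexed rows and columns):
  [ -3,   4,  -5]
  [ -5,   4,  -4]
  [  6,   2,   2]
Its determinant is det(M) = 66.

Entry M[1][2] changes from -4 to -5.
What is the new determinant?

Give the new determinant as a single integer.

det is linear in row 1: changing M[1][2] by delta changes det by delta * cofactor(1,2).
Cofactor C_12 = (-1)^(1+2) * minor(1,2) = 30
Entry delta = -5 - -4 = -1
Det delta = -1 * 30 = -30
New det = 66 + -30 = 36

Answer: 36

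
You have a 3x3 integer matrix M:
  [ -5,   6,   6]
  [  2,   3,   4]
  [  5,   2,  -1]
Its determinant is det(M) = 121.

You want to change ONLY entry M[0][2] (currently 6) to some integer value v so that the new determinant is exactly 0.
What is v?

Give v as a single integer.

Answer: 17

Derivation:
det is linear in entry M[0][2]: det = old_det + (v - 6) * C_02
Cofactor C_02 = -11
Want det = 0: 121 + (v - 6) * -11 = 0
  (v - 6) = -121 / -11 = 11
  v = 6 + (11) = 17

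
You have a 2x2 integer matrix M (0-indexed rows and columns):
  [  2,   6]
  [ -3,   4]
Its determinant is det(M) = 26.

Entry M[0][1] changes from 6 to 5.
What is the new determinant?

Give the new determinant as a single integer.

Answer: 23

Derivation:
det is linear in row 0: changing M[0][1] by delta changes det by delta * cofactor(0,1).
Cofactor C_01 = (-1)^(0+1) * minor(0,1) = 3
Entry delta = 5 - 6 = -1
Det delta = -1 * 3 = -3
New det = 26 + -3 = 23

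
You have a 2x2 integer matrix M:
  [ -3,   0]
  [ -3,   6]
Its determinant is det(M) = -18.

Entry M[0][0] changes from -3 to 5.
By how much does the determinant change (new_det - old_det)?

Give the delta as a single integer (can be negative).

Cofactor C_00 = 6
Entry delta = 5 - -3 = 8
Det delta = entry_delta * cofactor = 8 * 6 = 48

Answer: 48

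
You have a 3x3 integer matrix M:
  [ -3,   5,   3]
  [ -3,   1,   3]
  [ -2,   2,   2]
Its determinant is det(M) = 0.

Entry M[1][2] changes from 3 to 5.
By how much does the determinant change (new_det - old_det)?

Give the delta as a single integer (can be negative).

Cofactor C_12 = -4
Entry delta = 5 - 3 = 2
Det delta = entry_delta * cofactor = 2 * -4 = -8

Answer: -8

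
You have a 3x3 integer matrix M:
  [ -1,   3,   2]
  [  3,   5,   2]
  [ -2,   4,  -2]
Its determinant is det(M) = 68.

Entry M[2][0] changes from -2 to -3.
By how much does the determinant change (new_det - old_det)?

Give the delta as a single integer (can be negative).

Cofactor C_20 = -4
Entry delta = -3 - -2 = -1
Det delta = entry_delta * cofactor = -1 * -4 = 4

Answer: 4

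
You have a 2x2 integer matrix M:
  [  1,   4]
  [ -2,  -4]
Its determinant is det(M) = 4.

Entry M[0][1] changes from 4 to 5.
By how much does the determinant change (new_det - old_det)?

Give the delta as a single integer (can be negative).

Cofactor C_01 = 2
Entry delta = 5 - 4 = 1
Det delta = entry_delta * cofactor = 1 * 2 = 2

Answer: 2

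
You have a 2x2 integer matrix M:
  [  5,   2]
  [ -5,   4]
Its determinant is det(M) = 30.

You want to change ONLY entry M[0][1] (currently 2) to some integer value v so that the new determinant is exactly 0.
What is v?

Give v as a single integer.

det is linear in entry M[0][1]: det = old_det + (v - 2) * C_01
Cofactor C_01 = 5
Want det = 0: 30 + (v - 2) * 5 = 0
  (v - 2) = -30 / 5 = -6
  v = 2 + (-6) = -4

Answer: -4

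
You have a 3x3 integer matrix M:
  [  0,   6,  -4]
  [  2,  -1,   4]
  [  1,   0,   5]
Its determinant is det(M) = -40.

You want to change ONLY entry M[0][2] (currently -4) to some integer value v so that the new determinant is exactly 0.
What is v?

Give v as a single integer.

Answer: 36

Derivation:
det is linear in entry M[0][2]: det = old_det + (v - -4) * C_02
Cofactor C_02 = 1
Want det = 0: -40 + (v - -4) * 1 = 0
  (v - -4) = 40 / 1 = 40
  v = -4 + (40) = 36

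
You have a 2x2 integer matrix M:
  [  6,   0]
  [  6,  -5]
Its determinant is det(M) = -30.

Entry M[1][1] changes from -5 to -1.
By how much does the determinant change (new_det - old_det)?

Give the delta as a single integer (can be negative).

Answer: 24

Derivation:
Cofactor C_11 = 6
Entry delta = -1 - -5 = 4
Det delta = entry_delta * cofactor = 4 * 6 = 24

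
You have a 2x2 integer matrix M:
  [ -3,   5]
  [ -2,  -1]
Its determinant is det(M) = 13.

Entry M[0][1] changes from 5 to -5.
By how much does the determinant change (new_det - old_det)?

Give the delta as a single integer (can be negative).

Cofactor C_01 = 2
Entry delta = -5 - 5 = -10
Det delta = entry_delta * cofactor = -10 * 2 = -20

Answer: -20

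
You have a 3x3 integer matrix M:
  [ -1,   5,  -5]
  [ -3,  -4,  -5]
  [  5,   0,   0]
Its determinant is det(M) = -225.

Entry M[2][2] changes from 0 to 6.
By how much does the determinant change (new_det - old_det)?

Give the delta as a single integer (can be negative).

Cofactor C_22 = 19
Entry delta = 6 - 0 = 6
Det delta = entry_delta * cofactor = 6 * 19 = 114

Answer: 114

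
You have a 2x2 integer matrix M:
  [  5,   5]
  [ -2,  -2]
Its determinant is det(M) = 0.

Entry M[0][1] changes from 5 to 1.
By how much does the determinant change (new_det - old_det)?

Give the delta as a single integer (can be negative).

Cofactor C_01 = 2
Entry delta = 1 - 5 = -4
Det delta = entry_delta * cofactor = -4 * 2 = -8

Answer: -8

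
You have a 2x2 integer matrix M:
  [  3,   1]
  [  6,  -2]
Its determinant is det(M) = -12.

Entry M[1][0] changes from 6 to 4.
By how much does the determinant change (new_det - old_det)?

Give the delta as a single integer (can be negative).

Answer: 2

Derivation:
Cofactor C_10 = -1
Entry delta = 4 - 6 = -2
Det delta = entry_delta * cofactor = -2 * -1 = 2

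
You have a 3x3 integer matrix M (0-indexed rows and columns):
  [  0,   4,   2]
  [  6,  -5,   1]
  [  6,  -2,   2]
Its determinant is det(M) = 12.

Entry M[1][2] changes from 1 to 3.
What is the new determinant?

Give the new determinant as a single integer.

Answer: 60

Derivation:
det is linear in row 1: changing M[1][2] by delta changes det by delta * cofactor(1,2).
Cofactor C_12 = (-1)^(1+2) * minor(1,2) = 24
Entry delta = 3 - 1 = 2
Det delta = 2 * 24 = 48
New det = 12 + 48 = 60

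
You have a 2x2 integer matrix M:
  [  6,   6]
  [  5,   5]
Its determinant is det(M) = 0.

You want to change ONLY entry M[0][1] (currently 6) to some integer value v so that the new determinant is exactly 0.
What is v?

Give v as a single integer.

Answer: 6

Derivation:
det is linear in entry M[0][1]: det = old_det + (v - 6) * C_01
Cofactor C_01 = -5
Want det = 0: 0 + (v - 6) * -5 = 0
  (v - 6) = 0 / -5 = 0
  v = 6 + (0) = 6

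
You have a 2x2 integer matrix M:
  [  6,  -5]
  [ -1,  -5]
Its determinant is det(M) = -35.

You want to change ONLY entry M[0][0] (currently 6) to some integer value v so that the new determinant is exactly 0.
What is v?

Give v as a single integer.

det is linear in entry M[0][0]: det = old_det + (v - 6) * C_00
Cofactor C_00 = -5
Want det = 0: -35 + (v - 6) * -5 = 0
  (v - 6) = 35 / -5 = -7
  v = 6 + (-7) = -1

Answer: -1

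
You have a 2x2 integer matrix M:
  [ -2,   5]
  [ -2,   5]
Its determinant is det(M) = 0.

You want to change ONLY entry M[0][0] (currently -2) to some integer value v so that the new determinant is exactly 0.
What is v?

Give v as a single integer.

Answer: -2

Derivation:
det is linear in entry M[0][0]: det = old_det + (v - -2) * C_00
Cofactor C_00 = 5
Want det = 0: 0 + (v - -2) * 5 = 0
  (v - -2) = 0 / 5 = 0
  v = -2 + (0) = -2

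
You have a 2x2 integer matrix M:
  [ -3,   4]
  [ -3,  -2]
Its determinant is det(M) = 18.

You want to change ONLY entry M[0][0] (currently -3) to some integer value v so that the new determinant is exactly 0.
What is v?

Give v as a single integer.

Answer: 6

Derivation:
det is linear in entry M[0][0]: det = old_det + (v - -3) * C_00
Cofactor C_00 = -2
Want det = 0: 18 + (v - -3) * -2 = 0
  (v - -3) = -18 / -2 = 9
  v = -3 + (9) = 6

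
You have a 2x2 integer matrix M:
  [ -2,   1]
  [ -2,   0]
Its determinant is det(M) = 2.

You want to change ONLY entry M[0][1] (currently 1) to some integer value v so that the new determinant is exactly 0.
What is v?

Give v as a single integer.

det is linear in entry M[0][1]: det = old_det + (v - 1) * C_01
Cofactor C_01 = 2
Want det = 0: 2 + (v - 1) * 2 = 0
  (v - 1) = -2 / 2 = -1
  v = 1 + (-1) = 0

Answer: 0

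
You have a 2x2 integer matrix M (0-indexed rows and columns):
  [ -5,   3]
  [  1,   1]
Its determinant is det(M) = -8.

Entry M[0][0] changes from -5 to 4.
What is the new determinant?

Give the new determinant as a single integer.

Answer: 1

Derivation:
det is linear in row 0: changing M[0][0] by delta changes det by delta * cofactor(0,0).
Cofactor C_00 = (-1)^(0+0) * minor(0,0) = 1
Entry delta = 4 - -5 = 9
Det delta = 9 * 1 = 9
New det = -8 + 9 = 1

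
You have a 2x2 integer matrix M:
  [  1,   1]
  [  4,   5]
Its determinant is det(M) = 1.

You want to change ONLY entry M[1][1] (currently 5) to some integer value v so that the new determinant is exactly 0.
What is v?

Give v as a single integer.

det is linear in entry M[1][1]: det = old_det + (v - 5) * C_11
Cofactor C_11 = 1
Want det = 0: 1 + (v - 5) * 1 = 0
  (v - 5) = -1 / 1 = -1
  v = 5 + (-1) = 4

Answer: 4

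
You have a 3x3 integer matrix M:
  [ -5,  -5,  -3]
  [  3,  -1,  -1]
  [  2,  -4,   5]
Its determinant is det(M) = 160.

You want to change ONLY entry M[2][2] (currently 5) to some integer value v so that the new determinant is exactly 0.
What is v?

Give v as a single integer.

det is linear in entry M[2][2]: det = old_det + (v - 5) * C_22
Cofactor C_22 = 20
Want det = 0: 160 + (v - 5) * 20 = 0
  (v - 5) = -160 / 20 = -8
  v = 5 + (-8) = -3

Answer: -3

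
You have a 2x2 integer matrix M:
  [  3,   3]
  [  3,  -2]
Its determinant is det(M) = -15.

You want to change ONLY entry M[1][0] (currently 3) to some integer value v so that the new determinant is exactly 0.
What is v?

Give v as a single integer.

det is linear in entry M[1][0]: det = old_det + (v - 3) * C_10
Cofactor C_10 = -3
Want det = 0: -15 + (v - 3) * -3 = 0
  (v - 3) = 15 / -3 = -5
  v = 3 + (-5) = -2

Answer: -2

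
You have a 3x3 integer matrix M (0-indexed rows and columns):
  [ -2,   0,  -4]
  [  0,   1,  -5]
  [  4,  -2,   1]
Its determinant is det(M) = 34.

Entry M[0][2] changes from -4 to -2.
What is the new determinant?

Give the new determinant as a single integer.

Answer: 26

Derivation:
det is linear in row 0: changing M[0][2] by delta changes det by delta * cofactor(0,2).
Cofactor C_02 = (-1)^(0+2) * minor(0,2) = -4
Entry delta = -2 - -4 = 2
Det delta = 2 * -4 = -8
New det = 34 + -8 = 26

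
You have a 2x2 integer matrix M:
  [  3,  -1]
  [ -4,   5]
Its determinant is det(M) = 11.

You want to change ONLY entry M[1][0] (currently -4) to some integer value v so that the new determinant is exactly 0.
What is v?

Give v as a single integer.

Answer: -15

Derivation:
det is linear in entry M[1][0]: det = old_det + (v - -4) * C_10
Cofactor C_10 = 1
Want det = 0: 11 + (v - -4) * 1 = 0
  (v - -4) = -11 / 1 = -11
  v = -4 + (-11) = -15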